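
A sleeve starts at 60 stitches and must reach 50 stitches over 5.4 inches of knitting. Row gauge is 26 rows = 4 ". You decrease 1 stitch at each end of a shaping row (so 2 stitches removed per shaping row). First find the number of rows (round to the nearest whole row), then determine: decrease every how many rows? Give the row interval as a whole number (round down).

Decrease every 7th row.

Rows = 5.4 × 6.5 = 35.1 → 35 rows.
Stitches to remove: 10 → 5 shaping rows (at 2 st each).
35 / 5 = 7.00 → every 7 rows.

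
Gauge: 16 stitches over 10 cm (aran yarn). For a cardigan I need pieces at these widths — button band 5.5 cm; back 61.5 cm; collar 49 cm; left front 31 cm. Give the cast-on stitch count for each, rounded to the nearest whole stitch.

button band 9; back 98; collar 78; left front 50.

Rate = 16/10 = 1.6 sts per cm.
button band: 5.5 × 1.6 = 8.80 → 9.
back: 61.5 × 1.6 = 98.40 → 98.
collar: 49 × 1.6 = 78.40 → 78.
left front: 31 × 1.6 = 49.60 → 50.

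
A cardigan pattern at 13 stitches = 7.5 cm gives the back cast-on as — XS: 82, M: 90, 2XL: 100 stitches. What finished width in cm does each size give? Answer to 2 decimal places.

XS 47.31 cm; M 51.92 cm; 2XL 57.69 cm.

13/7.5 = 1.733 sts per cm.
XS: 82 / 1.733 = 47.308 → 47.31 cm.
M: 90 / 1.733 = 51.923 → 51.92 cm.
2XL: 100 / 1.733 = 57.692 → 57.69 cm.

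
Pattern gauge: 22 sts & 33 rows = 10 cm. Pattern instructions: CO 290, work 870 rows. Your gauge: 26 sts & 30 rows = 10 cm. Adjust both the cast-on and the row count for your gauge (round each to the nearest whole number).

Stitches: 290 × 26/22 = 342.73 → 343.
Rows: 870 × 30/33 = 790.91 → 791.

Cast on 343 stitches; work 791 rows.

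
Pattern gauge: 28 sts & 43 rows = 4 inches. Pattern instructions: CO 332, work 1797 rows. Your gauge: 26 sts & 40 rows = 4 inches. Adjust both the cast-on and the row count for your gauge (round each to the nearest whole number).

Stitches: 332 × 26/28 = 308.29 → 308.
Rows: 1797 × 40/43 = 1671.63 → 1672.

Cast on 308 stitches; work 1672 rows.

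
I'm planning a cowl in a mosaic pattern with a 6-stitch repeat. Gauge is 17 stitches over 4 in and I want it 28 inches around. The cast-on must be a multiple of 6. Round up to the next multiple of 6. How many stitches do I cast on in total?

17 / 4 = 4.25 sts per inch.
28 × 4.25 = 119.00 sts.
Next multiple of 6: 120.

CO 120 sts.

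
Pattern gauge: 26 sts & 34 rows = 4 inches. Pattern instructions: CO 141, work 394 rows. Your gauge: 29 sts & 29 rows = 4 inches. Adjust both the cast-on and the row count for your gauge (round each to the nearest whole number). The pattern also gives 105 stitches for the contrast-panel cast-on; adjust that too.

Stitches: 141 × 29/26 = 157.27 → 157.
Rows: 394 × 29/34 = 336.06 → 336.
contrast-panel cast-on: 105 × 29/26 = 117.12 → 117.

Cast on 157 stitches; work 336 rows; contrast-panel cast-on 117 stitches.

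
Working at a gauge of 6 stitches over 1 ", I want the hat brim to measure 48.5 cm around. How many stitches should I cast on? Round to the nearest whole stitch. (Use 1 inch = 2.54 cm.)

48.5 cm = 19.09 in.
6 stitches / 1 in = 6 stitches per inch.
19.09 × 6 = 114.57 stitches.
Round to nearest → 115.

CO 115 sts.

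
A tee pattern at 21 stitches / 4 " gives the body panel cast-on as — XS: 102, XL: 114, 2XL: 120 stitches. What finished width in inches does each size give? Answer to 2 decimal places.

21/4 = 5.25 sts per in.
XS: 102 / 5.25 = 19.429 → 19.43 in.
XL: 114 / 5.25 = 21.714 → 21.71 in.
2XL: 120 / 5.25 = 22.857 → 22.86 in.

XS 19.43 inches; XL 21.71 inches; 2XL 22.86 inches.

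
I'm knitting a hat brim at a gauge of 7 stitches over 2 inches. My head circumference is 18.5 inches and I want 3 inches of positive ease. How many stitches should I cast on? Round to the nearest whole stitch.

75 stitches.

Finished = 18.5 + 3 = 21.5 in.
7 / 2 = 3.5 sts per inch.
21.50 × 3.5 = 75.25 sts.
→ 75 sts.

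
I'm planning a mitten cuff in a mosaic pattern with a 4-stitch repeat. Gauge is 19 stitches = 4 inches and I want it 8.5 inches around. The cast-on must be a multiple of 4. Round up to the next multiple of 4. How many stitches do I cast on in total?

19 / 4 = 4.75 sts per inch.
8.5 × 4.75 = 40.38 sts.
Next multiple of 4: 44.

CO 44 sts.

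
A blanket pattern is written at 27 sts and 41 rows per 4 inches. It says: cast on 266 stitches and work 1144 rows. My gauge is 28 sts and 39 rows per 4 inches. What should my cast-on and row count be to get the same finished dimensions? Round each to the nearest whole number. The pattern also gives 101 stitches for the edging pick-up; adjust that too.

Stitches: 266 × 28/27 = 275.85 → 276.
Rows: 1144 × 39/41 = 1088.20 → 1088.
edging pick-up: 101 × 28/27 = 104.74 → 105.

Cast on 276 stitches; work 1088 rows; edging pick-up 105 stitches.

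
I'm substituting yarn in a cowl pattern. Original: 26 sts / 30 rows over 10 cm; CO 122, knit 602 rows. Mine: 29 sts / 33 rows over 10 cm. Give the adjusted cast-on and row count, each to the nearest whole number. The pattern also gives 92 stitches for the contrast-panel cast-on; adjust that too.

Cast on 136 stitches; work 662 rows; contrast-panel cast-on 103 stitches.

Stitches: 122 × 29/26 = 136.08 → 136.
Rows: 602 × 33/30 = 662.20 → 662.
contrast-panel cast-on: 92 × 29/26 = 102.62 → 103.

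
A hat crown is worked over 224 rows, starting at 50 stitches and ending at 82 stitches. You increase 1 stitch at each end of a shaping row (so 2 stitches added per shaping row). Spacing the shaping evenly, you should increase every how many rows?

Stitches to add: |82 − 50| = 32.
Shaping rows needed: 32 / 2 = 16.
224 rows / 16 = every 14 rows.

Increase every 14th row.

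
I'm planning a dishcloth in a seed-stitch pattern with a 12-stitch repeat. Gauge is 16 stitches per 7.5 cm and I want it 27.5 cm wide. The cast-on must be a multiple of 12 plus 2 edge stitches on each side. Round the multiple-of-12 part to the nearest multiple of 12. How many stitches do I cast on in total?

64 stitches.

16 / 7.5 = 2.133 sts per cm.
27.5 × 2.133 = 58.67 sts.
Less 4 edge sts → 54.67 for the repeat.
Nearest multiple of 12: 60.
Add back 4 edge sts → 64.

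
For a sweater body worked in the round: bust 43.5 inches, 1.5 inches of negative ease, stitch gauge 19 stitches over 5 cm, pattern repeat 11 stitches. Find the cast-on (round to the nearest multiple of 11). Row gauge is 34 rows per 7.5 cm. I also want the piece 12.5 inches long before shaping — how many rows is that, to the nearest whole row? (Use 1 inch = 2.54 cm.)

Cast on 407 stitches; work 144 rows.

Finished = 43.5 − 1.5 = 42 inches.
42 inches × 2.54 = 106.68 cm.
19/5 = 3.8 sts per cm; 106.68 × 3.8 = 405.38 sts.
Nearest multiple of 11 → 407.
12.5 inches = 31.75 cm; × 4.533 = 143.93 → 144 rows.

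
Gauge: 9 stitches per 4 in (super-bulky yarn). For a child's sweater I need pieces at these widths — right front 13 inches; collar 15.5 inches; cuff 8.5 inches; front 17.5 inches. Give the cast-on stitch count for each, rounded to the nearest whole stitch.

right front 29; collar 35; cuff 19; front 39.

Rate = 9/4 = 2.25 sts per in.
right front: 13 × 2.25 = 29.25 → 29.
collar: 15.5 × 2.25 = 34.88 → 35.
cuff: 8.5 × 2.25 = 19.12 → 19.
front: 17.5 × 2.25 = 39.38 → 39.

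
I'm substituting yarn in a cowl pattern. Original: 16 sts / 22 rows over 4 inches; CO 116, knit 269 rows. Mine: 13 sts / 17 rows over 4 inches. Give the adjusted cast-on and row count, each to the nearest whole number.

Cast on 94 stitches; work 208 rows.

Stitches: 116 × 13/16 = 94.25 → 94.
Rows: 269 × 17/22 = 207.86 → 208.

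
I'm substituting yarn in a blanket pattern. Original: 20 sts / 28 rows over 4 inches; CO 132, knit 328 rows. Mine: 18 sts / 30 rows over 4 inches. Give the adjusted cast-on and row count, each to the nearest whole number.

Cast on 119 stitches; work 351 rows.

Stitches: 132 × 18/20 = 118.80 → 119.
Rows: 328 × 30/28 = 351.43 → 351.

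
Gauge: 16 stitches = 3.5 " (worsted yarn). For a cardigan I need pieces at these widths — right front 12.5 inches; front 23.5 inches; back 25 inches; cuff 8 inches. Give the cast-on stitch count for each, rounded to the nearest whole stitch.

Rate = 16/3.5 = 4.571 sts per in.
right front: 12.5 × 4.571 = 57.14 → 57.
front: 23.5 × 4.571 = 107.43 → 107.
back: 25 × 4.571 = 114.29 → 114.
cuff: 8 × 4.571 = 36.57 → 37.

right front 57; front 107; back 114; cuff 37.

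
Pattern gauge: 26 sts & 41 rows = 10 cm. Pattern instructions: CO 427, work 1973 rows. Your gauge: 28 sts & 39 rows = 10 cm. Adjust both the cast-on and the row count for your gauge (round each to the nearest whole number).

Stitches: 427 × 28/26 = 459.85 → 460.
Rows: 1973 × 39/41 = 1876.76 → 1877.

Cast on 460 stitches; work 1877 rows.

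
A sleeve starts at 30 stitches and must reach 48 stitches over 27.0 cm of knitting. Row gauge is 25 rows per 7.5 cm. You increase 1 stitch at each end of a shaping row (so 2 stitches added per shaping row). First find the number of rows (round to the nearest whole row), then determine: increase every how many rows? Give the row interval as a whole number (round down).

Increase every 10th row.

Rows = 27.0 × 3.333 = 90.0 → 90 rows.
Stitches to add: 18 → 9 shaping rows (at 2 st each).
90 / 9 = 10.00 → every 10 rows.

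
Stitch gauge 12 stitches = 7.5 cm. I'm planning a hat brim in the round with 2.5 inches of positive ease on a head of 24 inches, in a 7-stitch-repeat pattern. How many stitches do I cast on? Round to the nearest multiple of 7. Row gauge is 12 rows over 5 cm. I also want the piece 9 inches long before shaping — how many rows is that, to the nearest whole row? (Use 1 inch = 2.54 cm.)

Cast on 105 stitches; work 55 rows.

Finished = 24 + 2.5 = 26.5 inches.
26.5 inches × 2.54 = 67.31 cm.
12/7.5 = 1.6 sts per cm; 67.31 × 1.6 = 107.70 sts.
Nearest multiple of 7 → 105.
9 inches = 22.86 cm; × 2.4 = 54.86 → 55 rows.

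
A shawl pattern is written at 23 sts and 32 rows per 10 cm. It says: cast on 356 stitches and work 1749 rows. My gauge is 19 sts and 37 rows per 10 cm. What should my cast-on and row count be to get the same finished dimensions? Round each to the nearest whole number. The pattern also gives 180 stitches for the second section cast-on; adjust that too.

Stitches: 356 × 19/23 = 294.09 → 294.
Rows: 1749 × 37/32 = 2022.28 → 2022.
second section cast-on: 180 × 19/23 = 148.70 → 149.

Cast on 294 stitches; work 2022 rows; second section cast-on 149 stitches.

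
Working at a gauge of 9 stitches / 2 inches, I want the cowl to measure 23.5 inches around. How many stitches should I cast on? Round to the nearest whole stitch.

CO 106 sts.

9 stitches / 2 in = 4.5 stitches per inch.
23.5 × 4.5 = 105.75 stitches.
Round to nearest → 106.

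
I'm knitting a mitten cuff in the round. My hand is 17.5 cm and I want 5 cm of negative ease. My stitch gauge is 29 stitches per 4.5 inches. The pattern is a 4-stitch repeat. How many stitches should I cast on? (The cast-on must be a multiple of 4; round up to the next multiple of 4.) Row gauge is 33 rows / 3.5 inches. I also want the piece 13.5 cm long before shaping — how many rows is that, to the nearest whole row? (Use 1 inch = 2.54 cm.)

Finished = 17.5 − 5 = 12.5 cm.
12.5 cm × 1/2.54 = 4.92 inches.
29/4.5 = 6.444 sts per in; 4.92 × 6.444 = 31.71 sts.
Next multiple of 4 → 32.
13.5 cm = 5.31 inches; × 9.429 = 50.11 → 50 rows.

Cast on 32 stitches; work 50 rows.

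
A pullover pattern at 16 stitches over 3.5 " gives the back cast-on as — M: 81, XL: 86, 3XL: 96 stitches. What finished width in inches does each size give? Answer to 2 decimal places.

M 17.72 inches; XL 18.81 inches; 3XL 21.00 inches.

16/3.5 = 4.571 sts per in.
M: 81 / 4.571 = 17.719 → 17.72 in.
XL: 86 / 4.571 = 18.812 → 18.81 in.
3XL: 96 / 4.571 = 21.000 → 21.00 in.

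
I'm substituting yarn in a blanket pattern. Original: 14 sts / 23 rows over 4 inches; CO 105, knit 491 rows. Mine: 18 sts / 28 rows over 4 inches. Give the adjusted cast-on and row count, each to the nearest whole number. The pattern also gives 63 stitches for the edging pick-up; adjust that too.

Stitches: 105 × 18/14 = 135.00 → 135.
Rows: 491 × 28/23 = 597.74 → 598.
edging pick-up: 63 × 18/14 = 81.00 → 81.

Cast on 135 stitches; work 598 rows; edging pick-up 81 stitches.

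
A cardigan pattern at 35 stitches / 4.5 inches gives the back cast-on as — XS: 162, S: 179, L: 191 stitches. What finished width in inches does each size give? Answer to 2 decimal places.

XS 20.83 inches; S 23.01 inches; L 24.56 inches.

35/4.5 = 7.778 sts per in.
XS: 162 / 7.778 = 20.829 → 20.83 in.
S: 179 / 7.778 = 23.014 → 23.01 in.
L: 191 / 7.778 = 24.557 → 24.56 in.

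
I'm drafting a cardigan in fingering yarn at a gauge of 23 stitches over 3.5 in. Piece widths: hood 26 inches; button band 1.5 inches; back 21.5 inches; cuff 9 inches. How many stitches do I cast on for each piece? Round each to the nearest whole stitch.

hood 171; button band 10; back 141; cuff 59.

Rate = 23/3.5 = 6.571 sts per in.
hood: 26 × 6.571 = 170.86 → 171.
button band: 1.5 × 6.571 = 9.86 → 10.
back: 21.5 × 6.571 = 141.29 → 141.
cuff: 9 × 6.571 = 59.14 → 59.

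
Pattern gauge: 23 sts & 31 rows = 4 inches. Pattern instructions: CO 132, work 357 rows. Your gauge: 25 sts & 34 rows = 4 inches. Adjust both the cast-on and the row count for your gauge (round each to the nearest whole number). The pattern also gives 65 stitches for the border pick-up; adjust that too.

Stitches: 132 × 25/23 = 143.48 → 143.
Rows: 357 × 34/31 = 391.55 → 392.
border pick-up: 65 × 25/23 = 70.65 → 71.

Cast on 143 stitches; work 392 rows; border pick-up 71 stitches.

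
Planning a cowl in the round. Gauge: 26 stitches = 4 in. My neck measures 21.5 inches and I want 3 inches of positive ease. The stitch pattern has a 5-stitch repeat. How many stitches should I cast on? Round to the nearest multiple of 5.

Finished = 21.5 + 3 = 24.5 inches.
26 / 4 = 6.5 sts/in.
24.5 × 6.5 = 159.25 sts.
Nearest multiple of 5: 160.

CO 160 sts.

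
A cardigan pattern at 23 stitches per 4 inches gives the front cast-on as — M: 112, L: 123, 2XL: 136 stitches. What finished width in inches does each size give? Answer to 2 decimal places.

M 19.48 inches; L 21.39 inches; 2XL 23.65 inches.

23/4 = 5.75 sts per in.
M: 112 / 5.75 = 19.478 → 19.48 in.
L: 123 / 5.75 = 21.391 → 21.39 in.
2XL: 136 / 5.75 = 23.652 → 23.65 in.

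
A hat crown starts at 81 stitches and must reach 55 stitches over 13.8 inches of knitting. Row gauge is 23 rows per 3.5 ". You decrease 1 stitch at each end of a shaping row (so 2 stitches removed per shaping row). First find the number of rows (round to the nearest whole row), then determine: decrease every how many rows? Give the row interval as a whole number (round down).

Decrease every 7th row.

Rows = 13.8 × 6.571 = 90.7 → 91 rows.
Stitches to remove: 26 → 13 shaping rows (at 2 st each).
91 / 13 = 7.00 → every 7 rows.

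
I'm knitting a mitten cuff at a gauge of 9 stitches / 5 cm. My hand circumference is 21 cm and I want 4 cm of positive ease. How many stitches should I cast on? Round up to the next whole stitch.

CO 45 sts.

Finished = 21 + 4 = 25 cm.
9 / 5 = 1.8 sts per cm.
25.00 × 1.8 = 45.00 sts.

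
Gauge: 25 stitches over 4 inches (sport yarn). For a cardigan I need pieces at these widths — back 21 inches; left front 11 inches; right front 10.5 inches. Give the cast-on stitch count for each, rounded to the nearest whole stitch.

back 131; left front 69; right front 66.

Rate = 25/4 = 6.25 sts per in.
back: 21 × 6.25 = 131.25 → 131.
left front: 11 × 6.25 = 68.75 → 69.
right front: 10.5 × 6.25 = 65.62 → 66.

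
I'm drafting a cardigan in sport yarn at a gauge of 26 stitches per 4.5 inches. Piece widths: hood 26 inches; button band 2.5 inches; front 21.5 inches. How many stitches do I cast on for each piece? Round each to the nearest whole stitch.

hood 150; button band 14; front 124.

Rate = 26/4.5 = 5.778 sts per in.
hood: 26 × 5.778 = 150.22 → 150.
button band: 2.5 × 5.778 = 14.44 → 14.
front: 21.5 × 5.778 = 124.22 → 124.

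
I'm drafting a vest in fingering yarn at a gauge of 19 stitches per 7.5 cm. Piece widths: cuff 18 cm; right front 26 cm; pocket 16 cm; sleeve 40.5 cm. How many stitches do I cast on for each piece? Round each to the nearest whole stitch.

cuff 46; right front 66; pocket 41; sleeve 103.

Rate = 19/7.5 = 2.533 sts per cm.
cuff: 18 × 2.533 = 45.60 → 46.
right front: 26 × 2.533 = 65.87 → 66.
pocket: 16 × 2.533 = 40.53 → 41.
sleeve: 40.5 × 2.533 = 102.60 → 103.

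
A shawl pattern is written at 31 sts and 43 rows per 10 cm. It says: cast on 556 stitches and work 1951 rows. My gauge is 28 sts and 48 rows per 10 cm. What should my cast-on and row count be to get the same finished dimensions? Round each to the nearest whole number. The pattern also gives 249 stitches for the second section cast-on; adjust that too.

Cast on 502 stitches; work 2178 rows; second section cast-on 225 stitches.

Stitches: 556 × 28/31 = 502.19 → 502.
Rows: 1951 × 48/43 = 2177.86 → 2178.
second section cast-on: 249 × 28/31 = 224.90 → 225.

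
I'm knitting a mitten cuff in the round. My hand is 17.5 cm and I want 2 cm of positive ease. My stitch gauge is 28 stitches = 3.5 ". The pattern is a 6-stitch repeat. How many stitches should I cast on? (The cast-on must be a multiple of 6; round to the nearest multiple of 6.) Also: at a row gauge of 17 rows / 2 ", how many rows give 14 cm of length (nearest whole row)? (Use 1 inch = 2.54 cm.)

Finished = 17.5 + 2 = 19.5 cm.
19.5 cm × 1/2.54 = 7.68 inches.
28/3.5 = 8 sts per in; 7.68 × 8 = 61.42 sts.
Nearest multiple of 6 → 60.
14 cm = 5.51 inches; × 8.5 = 46.85 → 47 rows.

Cast on 60 stitches; work 47 rows.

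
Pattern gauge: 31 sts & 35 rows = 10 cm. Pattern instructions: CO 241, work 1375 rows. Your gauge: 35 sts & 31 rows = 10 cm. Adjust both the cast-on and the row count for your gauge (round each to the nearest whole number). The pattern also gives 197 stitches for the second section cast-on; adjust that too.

Stitches: 241 × 35/31 = 272.10 → 272.
Rows: 1375 × 31/35 = 1217.86 → 1218.
second section cast-on: 197 × 35/31 = 222.42 → 222.

Cast on 272 stitches; work 1218 rows; second section cast-on 222 stitches.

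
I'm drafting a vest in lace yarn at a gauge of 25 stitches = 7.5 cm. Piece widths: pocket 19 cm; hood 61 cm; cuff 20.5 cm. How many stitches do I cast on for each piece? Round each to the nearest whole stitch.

Rate = 25/7.5 = 3.333 sts per cm.
pocket: 19 × 3.333 = 63.33 → 63.
hood: 61 × 3.333 = 203.33 → 203.
cuff: 20.5 × 3.333 = 68.33 → 68.

pocket 63; hood 203; cuff 68.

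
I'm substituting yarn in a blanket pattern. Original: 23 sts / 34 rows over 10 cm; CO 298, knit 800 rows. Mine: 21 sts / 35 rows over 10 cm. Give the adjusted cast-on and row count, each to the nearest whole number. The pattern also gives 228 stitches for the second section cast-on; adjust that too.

Stitches: 298 × 21/23 = 272.09 → 272.
Rows: 800 × 35/34 = 823.53 → 824.
second section cast-on: 228 × 21/23 = 208.17 → 208.

Cast on 272 stitches; work 824 rows; second section cast-on 208 stitches.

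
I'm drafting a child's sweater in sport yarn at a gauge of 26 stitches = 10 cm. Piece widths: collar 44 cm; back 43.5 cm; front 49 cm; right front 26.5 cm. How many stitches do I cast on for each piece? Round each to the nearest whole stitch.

collar 114; back 113; front 127; right front 69.

Rate = 26/10 = 2.6 sts per cm.
collar: 44 × 2.6 = 114.40 → 114.
back: 43.5 × 2.6 = 113.10 → 113.
front: 49 × 2.6 = 127.40 → 127.
right front: 26.5 × 2.6 = 68.90 → 69.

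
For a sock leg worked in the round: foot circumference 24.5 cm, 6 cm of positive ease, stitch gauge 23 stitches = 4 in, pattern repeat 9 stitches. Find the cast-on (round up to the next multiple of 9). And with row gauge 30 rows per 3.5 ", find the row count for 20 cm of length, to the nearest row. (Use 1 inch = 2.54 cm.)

Finished = 24.5 + 6 = 30.5 cm.
30.5 cm × 1/2.54 = 12.01 inches.
23/4 = 5.75 sts per in; 12.01 × 5.75 = 69.05 sts.
Next multiple of 9 → 72.
20 cm = 7.87 inches; × 8.571 = 67.49 → 67 rows.

Cast on 72 stitches; work 67 rows.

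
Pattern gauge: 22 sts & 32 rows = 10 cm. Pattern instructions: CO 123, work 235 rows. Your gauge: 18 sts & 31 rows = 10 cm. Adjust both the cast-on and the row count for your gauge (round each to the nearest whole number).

Stitches: 123 × 18/22 = 100.64 → 101.
Rows: 235 × 31/32 = 227.66 → 228.

Cast on 101 stitches; work 228 rows.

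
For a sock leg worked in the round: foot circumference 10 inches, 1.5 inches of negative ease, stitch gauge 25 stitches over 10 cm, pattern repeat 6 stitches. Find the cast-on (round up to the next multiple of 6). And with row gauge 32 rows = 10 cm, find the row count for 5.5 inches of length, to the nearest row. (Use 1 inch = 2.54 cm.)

Cast on 54 stitches; work 45 rows.

Finished = 10 − 1.5 = 8.5 inches.
8.5 inches × 2.54 = 21.59 cm.
25/10 = 2.5 sts per cm; 21.59 × 2.5 = 53.98 sts.
Next multiple of 6 → 54.
5.5 inches = 13.97 cm; × 3.2 = 44.70 → 45 rows.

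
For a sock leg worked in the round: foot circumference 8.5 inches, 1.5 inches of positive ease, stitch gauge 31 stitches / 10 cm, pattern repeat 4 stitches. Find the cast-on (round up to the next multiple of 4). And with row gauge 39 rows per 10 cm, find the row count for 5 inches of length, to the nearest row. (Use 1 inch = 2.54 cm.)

Finished = 8.5 + 1.5 = 10 inches.
10 inches × 2.54 = 25.40 cm.
31/10 = 3.1 sts per cm; 25.40 × 3.1 = 78.74 sts.
Next multiple of 4 → 80.
5 inches = 12.70 cm; × 3.9 = 49.53 → 50 rows.

Cast on 80 stitches; work 50 rows.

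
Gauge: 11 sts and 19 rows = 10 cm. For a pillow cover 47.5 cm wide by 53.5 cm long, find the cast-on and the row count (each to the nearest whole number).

Stitch gauge = 11/10 = 1.1 sts/cm; 47.5 × 1.1 = 52.25 → 52 sts.
Row gauge = 19/10 = 1.9 rows/cm; 53.5 × 1.9 = 101.65 → 102 rows.

Cast on 52 stitches and work 102 rows.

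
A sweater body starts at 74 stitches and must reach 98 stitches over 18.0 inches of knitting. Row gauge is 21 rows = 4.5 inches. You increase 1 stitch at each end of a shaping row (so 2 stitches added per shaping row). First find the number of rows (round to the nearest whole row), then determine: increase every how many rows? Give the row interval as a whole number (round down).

Increase every 7th row.

Rows = 18.0 × 4.667 = 84.0 → 84 rows.
Stitches to add: 24 → 12 shaping rows (at 2 st each).
84 / 12 = 7.00 → every 7 rows.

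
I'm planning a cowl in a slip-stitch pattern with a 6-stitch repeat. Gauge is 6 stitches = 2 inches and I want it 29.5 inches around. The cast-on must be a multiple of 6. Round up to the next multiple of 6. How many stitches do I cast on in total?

Cast on 90 stitches.

6 / 2 = 3 sts per inch.
29.5 × 3 = 88.50 sts.
Next multiple of 6: 90.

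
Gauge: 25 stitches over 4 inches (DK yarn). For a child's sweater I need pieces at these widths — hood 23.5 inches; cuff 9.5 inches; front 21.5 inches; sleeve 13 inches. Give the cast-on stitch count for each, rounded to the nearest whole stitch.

Rate = 25/4 = 6.25 sts per in.
hood: 23.5 × 6.25 = 146.88 → 147.
cuff: 9.5 × 6.25 = 59.38 → 59.
front: 21.5 × 6.25 = 134.38 → 134.
sleeve: 13 × 6.25 = 81.25 → 81.

hood 147; cuff 59; front 134; sleeve 81.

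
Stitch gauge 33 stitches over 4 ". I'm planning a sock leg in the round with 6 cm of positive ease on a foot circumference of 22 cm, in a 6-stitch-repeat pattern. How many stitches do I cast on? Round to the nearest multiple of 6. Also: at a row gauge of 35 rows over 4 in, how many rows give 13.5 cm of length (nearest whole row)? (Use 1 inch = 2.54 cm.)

Finished = 22 + 6 = 28 cm.
28 cm × 1/2.54 = 11.02 inches.
33/4 = 8.25 sts per in; 11.02 × 8.25 = 90.94 sts.
Nearest multiple of 6 → 90.
13.5 cm = 5.31 inches; × 8.75 = 46.51 → 47 rows.

Cast on 90 stitches; work 47 rows.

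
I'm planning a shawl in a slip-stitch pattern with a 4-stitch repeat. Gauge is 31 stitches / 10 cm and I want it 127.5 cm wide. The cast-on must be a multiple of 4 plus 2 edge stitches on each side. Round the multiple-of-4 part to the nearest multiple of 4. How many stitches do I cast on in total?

Cast on 396 stitches.

31 / 10 = 3.1 sts per cm.
127.5 × 3.1 = 395.25 sts.
Less 4 edge sts → 391.25 for the repeat.
Nearest multiple of 4: 392.
Add back 4 edge sts → 396.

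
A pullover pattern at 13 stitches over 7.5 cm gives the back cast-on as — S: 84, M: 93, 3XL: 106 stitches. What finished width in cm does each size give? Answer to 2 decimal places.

S 48.46 cm; M 53.65 cm; 3XL 61.15 cm.

13/7.5 = 1.733 sts per cm.
S: 84 / 1.733 = 48.462 → 48.46 cm.
M: 93 / 1.733 = 53.654 → 53.65 cm.
3XL: 106 / 1.733 = 61.154 → 61.15 cm.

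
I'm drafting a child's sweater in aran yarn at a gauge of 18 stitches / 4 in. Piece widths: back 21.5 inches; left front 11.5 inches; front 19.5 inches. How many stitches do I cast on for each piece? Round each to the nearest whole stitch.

back 97; left front 52; front 88.

Rate = 18/4 = 4.5 sts per in.
back: 21.5 × 4.5 = 96.75 → 97.
left front: 11.5 × 4.5 = 51.75 → 52.
front: 19.5 × 4.5 = 87.75 → 88.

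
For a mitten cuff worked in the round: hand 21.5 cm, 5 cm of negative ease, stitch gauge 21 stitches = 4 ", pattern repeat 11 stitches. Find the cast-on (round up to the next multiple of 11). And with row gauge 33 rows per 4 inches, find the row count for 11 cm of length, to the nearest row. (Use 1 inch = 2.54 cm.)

Finished = 21.5 − 5 = 16.5 cm.
16.5 cm × 1/2.54 = 6.50 inches.
21/4 = 5.25 sts per in; 6.50 × 5.25 = 34.10 sts.
Next multiple of 11 → 44.
11 cm = 4.33 inches; × 8.25 = 35.73 → 36 rows.

Cast on 44 stitches; work 36 rows.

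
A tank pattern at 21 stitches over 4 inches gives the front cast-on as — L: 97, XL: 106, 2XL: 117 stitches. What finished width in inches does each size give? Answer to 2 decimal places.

21/4 = 5.25 sts per in.
L: 97 / 5.25 = 18.476 → 18.48 in.
XL: 106 / 5.25 = 20.190 → 20.19 in.
2XL: 117 / 5.25 = 22.286 → 22.29 in.

L 18.48 inches; XL 20.19 inches; 2XL 22.29 inches.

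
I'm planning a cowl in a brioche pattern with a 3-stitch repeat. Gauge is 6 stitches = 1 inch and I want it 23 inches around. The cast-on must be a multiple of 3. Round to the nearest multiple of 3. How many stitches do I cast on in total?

CO 138 sts.

6 / 1 = 6 sts per inch.
23 × 6 = 138.00 sts.
Nearest multiple of 3: 138.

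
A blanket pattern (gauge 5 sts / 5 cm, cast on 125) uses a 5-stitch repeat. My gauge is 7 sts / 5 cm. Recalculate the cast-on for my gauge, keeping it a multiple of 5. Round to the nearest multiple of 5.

Cast on 175 stitches.

125 × 7 / 5 = 175.00.
Nearest multiple of 5: 175.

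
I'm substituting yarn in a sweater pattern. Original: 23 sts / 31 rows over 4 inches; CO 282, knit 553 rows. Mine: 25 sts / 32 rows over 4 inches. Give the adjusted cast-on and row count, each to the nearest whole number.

Cast on 307 stitches; work 571 rows.

Stitches: 282 × 25/23 = 306.52 → 307.
Rows: 553 × 32/31 = 570.84 → 571.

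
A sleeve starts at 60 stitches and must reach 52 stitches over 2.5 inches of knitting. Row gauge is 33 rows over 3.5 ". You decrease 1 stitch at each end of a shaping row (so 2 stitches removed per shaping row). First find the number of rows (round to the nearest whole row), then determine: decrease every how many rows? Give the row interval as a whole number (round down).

Decrease every 6th row.

Rows = 2.5 × 9.429 = 23.6 → 24 rows.
Stitches to remove: 8 → 4 shaping rows (at 2 st each).
24 / 4 = 6.00 → every 6 rows.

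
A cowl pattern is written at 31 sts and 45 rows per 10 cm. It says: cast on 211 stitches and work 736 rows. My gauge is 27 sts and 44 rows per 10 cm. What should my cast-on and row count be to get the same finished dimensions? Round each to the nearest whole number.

Stitches: 211 × 27/31 = 183.77 → 184.
Rows: 736 × 44/45 = 719.64 → 720.

Cast on 184 stitches; work 720 rows.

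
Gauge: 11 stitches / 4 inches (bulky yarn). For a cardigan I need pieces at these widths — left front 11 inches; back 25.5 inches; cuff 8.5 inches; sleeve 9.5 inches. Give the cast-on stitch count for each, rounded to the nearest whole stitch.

Rate = 11/4 = 2.75 sts per in.
left front: 11 × 2.75 = 30.25 → 30.
back: 25.5 × 2.75 = 70.12 → 70.
cuff: 8.5 × 2.75 = 23.38 → 23.
sleeve: 9.5 × 2.75 = 26.12 → 26.

left front 30; back 70; cuff 23; sleeve 26.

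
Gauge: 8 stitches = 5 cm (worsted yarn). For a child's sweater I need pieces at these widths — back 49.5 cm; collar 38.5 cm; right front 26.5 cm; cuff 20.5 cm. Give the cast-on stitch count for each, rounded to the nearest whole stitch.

Rate = 8/5 = 1.6 sts per cm.
back: 49.5 × 1.6 = 79.20 → 79.
collar: 38.5 × 1.6 = 61.60 → 62.
right front: 26.5 × 1.6 = 42.40 → 42.
cuff: 20.5 × 1.6 = 32.80 → 33.

back 79; collar 62; right front 42; cuff 33.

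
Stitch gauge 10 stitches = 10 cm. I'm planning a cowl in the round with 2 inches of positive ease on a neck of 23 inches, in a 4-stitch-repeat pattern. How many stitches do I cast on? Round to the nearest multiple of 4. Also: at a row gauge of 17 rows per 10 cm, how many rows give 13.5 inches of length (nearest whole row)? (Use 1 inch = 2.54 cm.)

Finished = 23 + 2 = 25 inches.
25 inches × 2.54 = 63.50 cm.
10/10 = 1 sts per cm; 63.50 × 1 = 63.50 sts.
Nearest multiple of 4 → 64.
13.5 inches = 34.29 cm; × 1.7 = 58.29 → 58 rows.

Cast on 64 stitches; work 58 rows.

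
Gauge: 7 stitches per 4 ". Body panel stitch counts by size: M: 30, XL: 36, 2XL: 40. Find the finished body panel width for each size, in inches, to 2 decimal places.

7/4 = 1.75 sts per in.
M: 30 / 1.75 = 17.143 → 17.14 in.
XL: 36 / 1.75 = 20.571 → 20.57 in.
2XL: 40 / 1.75 = 22.857 → 22.86 in.

M 17.14 inches; XL 20.57 inches; 2XL 22.86 inches.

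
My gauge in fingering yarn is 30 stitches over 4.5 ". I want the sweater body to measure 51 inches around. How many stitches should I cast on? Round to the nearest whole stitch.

30 stitches / 4.5 in = 6.667 stitches per inch.
51 × 6.667 = 340.00 stitches.

CO 340 sts.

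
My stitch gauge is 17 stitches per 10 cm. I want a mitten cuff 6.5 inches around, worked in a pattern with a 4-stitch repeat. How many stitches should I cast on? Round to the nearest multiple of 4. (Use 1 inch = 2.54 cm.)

CO 28 sts.

6.5 in = 6.5 × 2.54 = 16.51 cm.
17 / 10 = 1.7 sts/cm.
16.51 × 1.7 = 28.07 sts.
→ 28.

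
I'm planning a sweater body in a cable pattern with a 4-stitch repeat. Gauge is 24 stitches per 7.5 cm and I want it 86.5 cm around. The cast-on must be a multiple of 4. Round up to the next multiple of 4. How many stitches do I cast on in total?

CO 280 sts.

24 / 7.5 = 3.2 sts per cm.
86.5 × 3.2 = 276.80 sts.
Next multiple of 4: 280.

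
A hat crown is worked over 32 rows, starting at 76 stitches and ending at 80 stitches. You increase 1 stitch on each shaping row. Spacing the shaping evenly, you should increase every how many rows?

Increase every 8th row.

Stitches to add: |80 − 76| = 4.
Shaping rows needed: 4 / 1 = 4.
32 rows / 4 = every 8 rows.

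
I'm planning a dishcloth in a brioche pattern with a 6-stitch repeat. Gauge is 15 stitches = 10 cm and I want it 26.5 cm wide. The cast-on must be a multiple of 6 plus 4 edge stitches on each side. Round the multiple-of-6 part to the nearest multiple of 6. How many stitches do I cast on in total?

CO 38 sts.

15 / 10 = 1.5 sts per cm.
26.5 × 1.5 = 39.75 sts.
Less 8 edge sts → 31.75 for the repeat.
Nearest multiple of 6: 30.
Add back 8 edge sts → 38.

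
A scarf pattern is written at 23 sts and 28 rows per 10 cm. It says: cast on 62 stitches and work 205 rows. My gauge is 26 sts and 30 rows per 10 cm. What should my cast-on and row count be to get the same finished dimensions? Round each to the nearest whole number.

Cast on 70 stitches; work 220 rows.

Stitches: 62 × 26/23 = 70.09 → 70.
Rows: 205 × 30/28 = 219.64 → 220.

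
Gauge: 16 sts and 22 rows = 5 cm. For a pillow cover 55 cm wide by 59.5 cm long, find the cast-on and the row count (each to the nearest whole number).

Stitch gauge = 16/5 = 3.2 sts/cm; 55 × 3.2 = 176.00 → 176 sts.
Row gauge = 22/5 = 4.4 rows/cm; 59.5 × 4.4 = 261.80 → 262 rows.

Cast on 176 stitches and work 262 rows.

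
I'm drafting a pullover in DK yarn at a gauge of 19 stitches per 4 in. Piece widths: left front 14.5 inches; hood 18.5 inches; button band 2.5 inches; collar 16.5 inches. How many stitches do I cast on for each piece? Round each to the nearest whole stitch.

left front 69; hood 88; button band 12; collar 78.

Rate = 19/4 = 4.75 sts per in.
left front: 14.5 × 4.75 = 68.88 → 69.
hood: 18.5 × 4.75 = 87.88 → 88.
button band: 2.5 × 4.75 = 11.88 → 12.
collar: 16.5 × 4.75 = 78.38 → 78.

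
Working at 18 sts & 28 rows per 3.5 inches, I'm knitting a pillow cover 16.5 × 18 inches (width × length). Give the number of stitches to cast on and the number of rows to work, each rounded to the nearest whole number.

Cast on 85 stitches and work 144 rows.

Stitch gauge = 18/3.5 = 5.143 sts/in; 16.5 × 5.143 = 84.86 → 85 sts.
Row gauge = 28/3.5 = 8 rows/in; 18 × 8 = 144.00 → 144 rows.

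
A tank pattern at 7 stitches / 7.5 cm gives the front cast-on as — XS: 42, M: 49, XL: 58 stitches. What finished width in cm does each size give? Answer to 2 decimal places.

7/7.5 = 0.933 sts per cm.
XS: 42 / 0.933 = 45.000 → 45.00 cm.
M: 49 / 0.933 = 52.500 → 52.50 cm.
XL: 58 / 0.933 = 62.143 → 62.14 cm.

XS 45.00 cm; M 52.50 cm; XL 62.14 cm.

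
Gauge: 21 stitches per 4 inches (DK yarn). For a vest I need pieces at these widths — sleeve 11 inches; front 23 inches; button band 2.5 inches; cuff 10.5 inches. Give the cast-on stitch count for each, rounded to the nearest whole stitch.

sleeve 58; front 121; button band 13; cuff 55.

Rate = 21/4 = 5.25 sts per in.
sleeve: 11 × 5.25 = 57.75 → 58.
front: 23 × 5.25 = 120.75 → 121.
button band: 2.5 × 5.25 = 13.12 → 13.
cuff: 10.5 × 5.25 = 55.12 → 55.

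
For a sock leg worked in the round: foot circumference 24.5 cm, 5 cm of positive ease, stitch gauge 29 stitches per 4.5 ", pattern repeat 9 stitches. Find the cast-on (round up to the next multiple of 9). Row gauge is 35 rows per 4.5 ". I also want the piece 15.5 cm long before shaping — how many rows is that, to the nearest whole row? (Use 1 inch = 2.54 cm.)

Finished = 24.5 + 5 = 29.5 cm.
29.5 cm × 1/2.54 = 11.61 inches.
29/4.5 = 6.444 sts per in; 11.61 × 6.444 = 74.85 sts.
Next multiple of 9 → 81.
15.5 cm = 6.10 inches; × 7.778 = 47.46 → 47 rows.

Cast on 81 stitches; work 47 rows.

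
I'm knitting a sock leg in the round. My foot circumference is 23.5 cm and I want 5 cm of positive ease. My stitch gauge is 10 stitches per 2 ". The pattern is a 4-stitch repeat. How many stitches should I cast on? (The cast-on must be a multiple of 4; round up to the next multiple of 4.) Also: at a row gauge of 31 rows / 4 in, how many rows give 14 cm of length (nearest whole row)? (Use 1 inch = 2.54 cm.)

Finished = 23.5 + 5 = 28.5 cm.
28.5 cm × 1/2.54 = 11.22 inches.
10/2 = 5 sts per in; 11.22 × 5 = 56.10 sts.
Next multiple of 4 → 60.
14 cm = 5.51 inches; × 7.75 = 42.72 → 43 rows.

Cast on 60 stitches; work 43 rows.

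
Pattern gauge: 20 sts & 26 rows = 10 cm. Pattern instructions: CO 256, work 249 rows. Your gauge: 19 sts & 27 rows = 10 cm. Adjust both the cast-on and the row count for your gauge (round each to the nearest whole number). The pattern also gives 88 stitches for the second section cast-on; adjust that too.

Cast on 243 stitches; work 259 rows; second section cast-on 84 stitches.

Stitches: 256 × 19/20 = 243.20 → 243.
Rows: 249 × 27/26 = 258.58 → 259.
second section cast-on: 88 × 19/20 = 83.60 → 84.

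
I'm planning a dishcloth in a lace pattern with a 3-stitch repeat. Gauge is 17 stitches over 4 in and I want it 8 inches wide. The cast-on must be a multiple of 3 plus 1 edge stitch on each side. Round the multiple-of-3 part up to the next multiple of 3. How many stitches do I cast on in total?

CO 35 sts.

17 / 4 = 4.25 sts per inch.
8 × 4.25 = 34.00 sts.
Less 2 edge sts → 32.00 for the repeat.
Next multiple of 3: 33.
Add back 2 edge sts → 35.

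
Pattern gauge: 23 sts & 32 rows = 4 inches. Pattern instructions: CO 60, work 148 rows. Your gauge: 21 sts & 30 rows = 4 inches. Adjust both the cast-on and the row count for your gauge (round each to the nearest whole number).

Stitches: 60 × 21/23 = 54.78 → 55.
Rows: 148 × 30/32 = 138.75 → 139.

Cast on 55 stitches; work 139 rows.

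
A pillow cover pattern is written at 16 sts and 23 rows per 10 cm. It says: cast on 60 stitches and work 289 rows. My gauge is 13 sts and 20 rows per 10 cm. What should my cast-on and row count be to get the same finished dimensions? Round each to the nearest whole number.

Stitches: 60 × 13/16 = 48.75 → 49.
Rows: 289 × 20/23 = 251.30 → 251.

Cast on 49 stitches; work 251 rows.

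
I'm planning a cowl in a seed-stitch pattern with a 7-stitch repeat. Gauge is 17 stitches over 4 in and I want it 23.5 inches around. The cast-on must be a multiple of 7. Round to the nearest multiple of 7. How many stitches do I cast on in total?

17 / 4 = 4.25 sts per inch.
23.5 × 4.25 = 99.88 sts.
Nearest multiple of 7: 98.

98 stitches.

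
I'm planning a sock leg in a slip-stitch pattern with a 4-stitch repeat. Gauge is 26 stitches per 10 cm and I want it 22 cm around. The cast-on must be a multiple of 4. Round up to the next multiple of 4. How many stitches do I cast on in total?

26 / 10 = 2.6 sts per cm.
22 × 2.6 = 57.20 sts.
Next multiple of 4: 60.

60 stitches.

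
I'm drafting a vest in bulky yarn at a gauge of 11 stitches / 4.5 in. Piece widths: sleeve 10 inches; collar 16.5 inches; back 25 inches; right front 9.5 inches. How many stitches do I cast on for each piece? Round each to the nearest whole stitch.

Rate = 11/4.5 = 2.444 sts per in.
sleeve: 10 × 2.444 = 24.44 → 24.
collar: 16.5 × 2.444 = 40.33 → 40.
back: 25 × 2.444 = 61.11 → 61.
right front: 9.5 × 2.444 = 23.22 → 23.

sleeve 24; collar 40; back 61; right front 23.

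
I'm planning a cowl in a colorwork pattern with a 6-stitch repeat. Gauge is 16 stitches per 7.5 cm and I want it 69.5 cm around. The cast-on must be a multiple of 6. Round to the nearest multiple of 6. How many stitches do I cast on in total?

16 / 7.5 = 2.133 sts per cm.
69.5 × 2.133 = 148.27 sts.
Nearest multiple of 6: 150.

CO 150 sts.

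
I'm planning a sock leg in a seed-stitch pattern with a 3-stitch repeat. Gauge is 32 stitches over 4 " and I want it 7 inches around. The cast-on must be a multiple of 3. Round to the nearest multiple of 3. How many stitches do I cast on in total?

32 / 4 = 8 sts per inch.
7 × 8 = 56.00 sts.
Nearest multiple of 3: 57.

Cast on 57 stitches.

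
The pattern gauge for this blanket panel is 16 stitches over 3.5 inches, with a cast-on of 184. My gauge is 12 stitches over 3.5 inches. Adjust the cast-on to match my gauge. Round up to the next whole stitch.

Scale factor = 12 / 16 = 0.750.
184 × 12 / 16 = 138.00 sts.

CO 138 sts.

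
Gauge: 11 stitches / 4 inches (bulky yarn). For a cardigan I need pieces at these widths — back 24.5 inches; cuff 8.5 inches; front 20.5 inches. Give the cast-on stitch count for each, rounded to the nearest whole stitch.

back 67; cuff 23; front 56.

Rate = 11/4 = 2.75 sts per in.
back: 24.5 × 2.75 = 67.38 → 67.
cuff: 8.5 × 2.75 = 23.38 → 23.
front: 20.5 × 2.75 = 56.38 → 56.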